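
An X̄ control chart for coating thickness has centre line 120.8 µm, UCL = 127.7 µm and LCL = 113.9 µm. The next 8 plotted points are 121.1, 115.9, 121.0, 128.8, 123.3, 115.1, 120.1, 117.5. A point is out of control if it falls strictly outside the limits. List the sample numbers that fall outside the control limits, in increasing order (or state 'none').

Compare each point to [113.9, 127.7]: sample 4 = 128.8 > UCL.

4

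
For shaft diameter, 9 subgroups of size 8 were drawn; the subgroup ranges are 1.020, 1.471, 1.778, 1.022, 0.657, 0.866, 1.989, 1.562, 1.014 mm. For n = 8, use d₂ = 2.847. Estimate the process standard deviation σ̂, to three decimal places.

0.444

R̄ = (1.020 + 1.471 + 1.778 + 1.022 + 0.657 + 0.866 + 1.989 + 1.562 + 1.014) / 9 = 1.2643
σ̂ = R̄ / d₂ = 1.2643 / 2.847 = 0.4441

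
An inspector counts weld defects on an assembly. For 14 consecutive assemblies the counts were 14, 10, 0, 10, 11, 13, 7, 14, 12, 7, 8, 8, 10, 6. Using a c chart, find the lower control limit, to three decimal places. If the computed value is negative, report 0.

c̄ = (14 + 10 + 0 + 10 + 11 + 13 + 7 + 14 + 12 + 7 + 8 + 8 + 10 + 6) / 14 = 130 / 14 = 9.2857
LCL = c̄ − 3√c̄ = 9.2857 − 3 × 3.0472 = 0.1440

0.144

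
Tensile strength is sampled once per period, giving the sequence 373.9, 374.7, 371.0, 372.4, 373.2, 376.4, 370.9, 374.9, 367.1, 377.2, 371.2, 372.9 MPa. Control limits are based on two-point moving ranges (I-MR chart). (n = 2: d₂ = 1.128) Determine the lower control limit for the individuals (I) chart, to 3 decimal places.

X̄ = (373.9 + 374.7 + 371.0 + 372.4 + 373.2 + 376.4 + 370.9 + 374.9 + 367.1 + 377.2 + 371.2 + 372.9) / 12 = 372.9833
Moving ranges: 0.8, 3.7, 1.4, 0.8, 3.2, 5.5, 4.0, 7.8, 10.1, 6.0, 1.7; M̄R̄ = 45.0000 / 11 = 4.0909
LCL = X̄ − 3·M̄R̄/d₂ = 372.9833 − 3 × 4.0909 / 1.128 = 362.1033

362.103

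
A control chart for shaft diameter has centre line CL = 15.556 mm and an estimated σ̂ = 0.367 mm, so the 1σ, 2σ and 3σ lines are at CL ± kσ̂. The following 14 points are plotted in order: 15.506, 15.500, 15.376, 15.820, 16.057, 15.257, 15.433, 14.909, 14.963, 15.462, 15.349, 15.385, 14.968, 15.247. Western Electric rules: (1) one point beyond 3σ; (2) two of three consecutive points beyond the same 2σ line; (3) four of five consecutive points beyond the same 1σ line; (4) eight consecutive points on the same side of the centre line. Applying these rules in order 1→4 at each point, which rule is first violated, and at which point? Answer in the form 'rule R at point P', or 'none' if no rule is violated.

Zone of each point (C = within 1σ̂, B = 1σ̂–2σ̂, A = 2σ̂–3σ̂, * = beyond 3σ̂; sign = side of CL): 1:-C, 2:-C, 3:-C, 4:+C, 5:+B, 6:-C, 7:-C, 8:-B, 9:-B, 10:-C, 11:-C, 12:-C, 13:-B, 14:-C
Rule 4 (eight consecutive points on the same side of the centre line) is satisfied at point 13.

rule 4 at point 13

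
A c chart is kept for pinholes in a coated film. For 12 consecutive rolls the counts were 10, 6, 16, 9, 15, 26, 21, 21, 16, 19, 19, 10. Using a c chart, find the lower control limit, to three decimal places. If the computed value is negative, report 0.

c̄ = (10 + 6 + 16 + 9 + 15 + 26 + 21 + 21 + 16 + 19 + 19 + 10) / 12 = 188 / 12 = 15.6667
LCL = c̄ − 3√c̄ = 15.6667 − 3 × 3.9581 = 3.7923

3.792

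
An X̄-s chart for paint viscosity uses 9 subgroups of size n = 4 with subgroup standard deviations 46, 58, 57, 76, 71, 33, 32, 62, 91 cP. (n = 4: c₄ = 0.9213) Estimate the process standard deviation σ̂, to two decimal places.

63.44

s̄ = (46 + 58 + 57 + 76 + 71 + 33 + 32 + 62 + 91) / 9 = 58.4444
σ̂ = s̄ / c₄ = 58.4444 / 0.9213 = 63.4369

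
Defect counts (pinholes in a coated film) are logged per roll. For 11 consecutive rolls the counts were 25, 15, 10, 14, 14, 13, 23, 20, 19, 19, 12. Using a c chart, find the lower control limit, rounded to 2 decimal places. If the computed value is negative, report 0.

4.46

c̄ = (25 + 15 + 10 + 14 + 14 + 13 + 23 + 20 + 19 + 19 + 12) / 11 = 184 / 11 = 16.7273
LCL = c̄ − 3√c̄ = 16.7273 − 3 × 4.0899 = 4.4576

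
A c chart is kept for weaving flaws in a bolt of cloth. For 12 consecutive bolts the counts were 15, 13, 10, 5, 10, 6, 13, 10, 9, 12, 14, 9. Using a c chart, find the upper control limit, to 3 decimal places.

20.221

c̄ = (15 + 13 + 10 + 5 + 10 + 6 + 13 + 10 + 9 + 12 + 14 + 9) / 12 = 126 / 12 = 10.5000
UCL = c̄ + 3√c̄ = 10.5000 + 3 × √10.5000 = 10.5000 + 3 × 3.2404 = 20.2211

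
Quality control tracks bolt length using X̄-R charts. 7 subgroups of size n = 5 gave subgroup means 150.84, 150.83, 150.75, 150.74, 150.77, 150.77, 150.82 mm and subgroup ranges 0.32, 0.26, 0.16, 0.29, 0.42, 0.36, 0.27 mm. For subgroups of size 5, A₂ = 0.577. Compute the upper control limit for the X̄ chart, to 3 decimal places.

X̄̄ = (150.84 + 150.83 + 150.75 + 150.74 + 150.77 + 150.77 + 150.82) / 7 = 1055.5200 / 7 = 150.7886
R̄ = (0.32 + 0.26 + 0.16 + 0.29 + 0.42 + 0.36 + 0.27) / 7 = 2.0800 / 7 = 0.2971
UCL = X̄̄ + A₂·R̄ = 150.7886 + 0.577 × 0.2971 = 150.9600

150.960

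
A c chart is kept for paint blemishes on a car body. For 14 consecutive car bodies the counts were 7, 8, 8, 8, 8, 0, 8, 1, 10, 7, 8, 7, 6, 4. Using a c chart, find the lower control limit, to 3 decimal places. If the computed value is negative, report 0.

c̄ = (7 + 8 + 8 + 8 + 8 + 0 + 8 + 1 + 10 + 7 + 8 + 7 + 6 + 4) / 14 = 90 / 14 = 6.4286
LCL = c̄ − 3√c̄ = 6.4286 − 3 × 2.5355 = -1.1778 → 0 (cannot be negative)

0.000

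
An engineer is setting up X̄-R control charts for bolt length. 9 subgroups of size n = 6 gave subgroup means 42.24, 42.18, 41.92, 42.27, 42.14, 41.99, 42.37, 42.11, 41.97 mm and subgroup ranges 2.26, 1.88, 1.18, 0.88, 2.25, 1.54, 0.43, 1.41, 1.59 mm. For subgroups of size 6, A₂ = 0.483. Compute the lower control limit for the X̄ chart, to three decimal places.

41.412

X̄̄ = (42.24 + 42.18 + 41.92 + 42.27 + 42.14 + 41.99 + 42.37 + 42.11 + 41.97) / 9 = 379.1900 / 9 = 42.1322
R̄ = (2.26 + 1.88 + 1.18 + 0.88 + 2.25 + 1.54 + 0.43 + 1.41 + 1.59) / 9 = 13.4200 / 9 = 1.4911
LCL = X̄̄ − A₂·R̄ = 42.1322 − 0.483 × 1.4911 = 41.4120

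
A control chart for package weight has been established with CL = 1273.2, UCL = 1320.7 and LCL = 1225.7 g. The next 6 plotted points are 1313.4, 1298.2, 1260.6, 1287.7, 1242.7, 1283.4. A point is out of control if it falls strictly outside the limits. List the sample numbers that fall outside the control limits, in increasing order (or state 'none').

none

All 6 points lie within [1225.7, 1320.7].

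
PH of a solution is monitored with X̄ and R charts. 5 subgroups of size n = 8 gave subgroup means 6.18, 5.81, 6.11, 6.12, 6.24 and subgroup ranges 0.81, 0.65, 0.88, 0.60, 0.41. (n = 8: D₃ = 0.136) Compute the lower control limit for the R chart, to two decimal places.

R̄ = (0.81 + 0.65 + 0.88 + 0.60 + 0.41) / 5 = 3.3500 / 5 = 0.6700
LCL_R = D₃·R̄ = 0.136 × 0.6700 = 0.0911

0.09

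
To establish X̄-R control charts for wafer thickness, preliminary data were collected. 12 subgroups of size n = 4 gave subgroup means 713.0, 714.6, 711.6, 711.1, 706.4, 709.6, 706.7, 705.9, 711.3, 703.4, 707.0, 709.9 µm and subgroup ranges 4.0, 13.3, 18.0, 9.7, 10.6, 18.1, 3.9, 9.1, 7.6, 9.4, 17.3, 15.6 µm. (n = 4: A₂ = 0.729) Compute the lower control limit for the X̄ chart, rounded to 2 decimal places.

700.91

X̄̄ = (713.0 + 714.6 + 711.6 + 711.1 + 706.4 + 709.6 + 706.7 + 705.9 + 711.3 + 703.4 + 707.0 + 709.9) / 12 = 8510.5000 / 12 = 709.2083
R̄ = (4.0 + 13.3 + 18.0 + 9.7 + 10.6 + 18.1 + 3.9 + 9.1 + 7.6 + 9.4 + 17.3 + 15.6) / 12 = 136.6000 / 12 = 11.3833
LCL = X̄̄ − A₂·R̄ = 709.2083 − 0.729 × 11.3833 = 700.9099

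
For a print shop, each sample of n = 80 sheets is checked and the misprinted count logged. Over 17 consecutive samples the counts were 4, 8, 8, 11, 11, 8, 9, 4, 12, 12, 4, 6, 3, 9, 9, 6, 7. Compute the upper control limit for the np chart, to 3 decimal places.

15.622

p̄ = Σdᵢ / (k·n) = 131 / (17 × 80) = 0.09632
UCL = np̄ + 3·√(np̄(1−p̄)) = 7.7059 + 3 × √(7.7059×0.90368) = 7.7059 + 3 × 2.6389 = 15.6225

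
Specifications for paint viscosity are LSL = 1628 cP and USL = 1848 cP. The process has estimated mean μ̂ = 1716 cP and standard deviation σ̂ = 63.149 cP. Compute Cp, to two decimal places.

Cp = (USL − LSL) / (6σ̂) = (1848 − 1628) / (6 × 63.149) = 220.0000 / 378.8940 = 0.5806

0.58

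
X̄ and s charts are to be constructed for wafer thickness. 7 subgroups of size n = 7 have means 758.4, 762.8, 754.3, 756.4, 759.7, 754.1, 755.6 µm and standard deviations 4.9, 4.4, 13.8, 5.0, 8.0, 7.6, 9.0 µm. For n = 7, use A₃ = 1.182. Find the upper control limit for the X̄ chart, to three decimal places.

766.227

X̄̄ = (758.4 + 762.8 + 754.3 + 756.4 + 759.7 + 754.1 + 755.6) / 7 = 757.3286
s̄ = (4.9 + 4.4 + 13.8 + 5.0 + 8.0 + 7.6 + 9.0) / 7 = 7.5286
UCL = X̄̄ + A₃·s̄ = 757.3286 + 1.182 × 7.5286 = 766.2273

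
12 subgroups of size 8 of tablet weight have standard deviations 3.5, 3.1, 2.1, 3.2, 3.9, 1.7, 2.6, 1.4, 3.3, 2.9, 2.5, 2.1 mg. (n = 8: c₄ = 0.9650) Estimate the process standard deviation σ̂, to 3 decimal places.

2.789

s̄ = (3.5 + 3.1 + 2.1 + 3.2 + 3.9 + 1.7 + 2.6 + 1.4 + 3.3 + 2.9 + 2.5 + 2.1) / 12 = 2.6917
σ̂ = s̄ / c₄ = 2.6917 / 0.9650 = 2.7893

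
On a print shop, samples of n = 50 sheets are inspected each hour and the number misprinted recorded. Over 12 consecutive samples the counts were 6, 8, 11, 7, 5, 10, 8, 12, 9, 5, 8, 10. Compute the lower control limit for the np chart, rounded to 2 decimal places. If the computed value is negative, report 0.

0.38

p̄ = Σdᵢ / (k·n) = 99 / (12 × 50) = 0.16500
LCL = np̄ − 3·√(np̄(1−p̄)) = 8.2500 − 3 × 2.6246 = 0.3761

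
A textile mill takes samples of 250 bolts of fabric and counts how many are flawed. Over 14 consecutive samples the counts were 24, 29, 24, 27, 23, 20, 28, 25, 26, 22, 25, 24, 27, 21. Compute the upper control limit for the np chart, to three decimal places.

38.782

p̄ = Σdᵢ / (k·n) = 345 / (14 × 250) = 0.09857
UCL = np̄ + 3·√(np̄(1−p̄)) = 24.6429 + 3 × √(24.6429×0.90143) = 24.6429 + 3 × 4.7131 = 38.7823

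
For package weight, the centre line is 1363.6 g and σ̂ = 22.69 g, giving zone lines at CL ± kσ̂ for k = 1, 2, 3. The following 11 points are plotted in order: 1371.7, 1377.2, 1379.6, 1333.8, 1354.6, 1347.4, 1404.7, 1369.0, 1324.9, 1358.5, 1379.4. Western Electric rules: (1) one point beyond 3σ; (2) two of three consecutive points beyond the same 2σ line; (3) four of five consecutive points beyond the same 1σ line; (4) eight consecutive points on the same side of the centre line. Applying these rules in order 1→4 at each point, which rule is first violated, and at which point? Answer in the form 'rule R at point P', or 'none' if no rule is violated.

Zone of each point (C = within 1σ̂, B = 1σ̂–2σ̂, A = 2σ̂–3σ̂, * = beyond 3σ̂; sign = side of CL): 1:+C, 2:+C, 3:+C, 4:-B, 5:-C, 6:-C, 7:+B, 8:+C, 9:-B, 10:-C, 11:+C
No rule fires across all 11 points.

none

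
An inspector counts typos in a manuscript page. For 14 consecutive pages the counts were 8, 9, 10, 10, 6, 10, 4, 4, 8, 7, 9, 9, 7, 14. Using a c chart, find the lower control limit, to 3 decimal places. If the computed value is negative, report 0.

0.000

c̄ = (8 + 9 + 10 + 10 + 6 + 10 + 4 + 4 + 8 + 7 + 9 + 9 + 7 + 14) / 14 = 115 / 14 = 8.2143
LCL = c̄ − 3√c̄ = 8.2143 − 3 × 2.8661 = -0.3839 → 0 (cannot be negative)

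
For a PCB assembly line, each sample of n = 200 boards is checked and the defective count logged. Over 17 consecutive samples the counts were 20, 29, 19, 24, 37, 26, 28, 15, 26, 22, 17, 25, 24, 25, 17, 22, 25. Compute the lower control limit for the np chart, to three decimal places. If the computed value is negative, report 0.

9.904

p̄ = Σdᵢ / (k·n) = 401 / (17 × 200) = 0.11794
LCL = np̄ − 3·√(np̄(1−p̄)) = 23.5882 − 3 × 4.5614 = 9.9041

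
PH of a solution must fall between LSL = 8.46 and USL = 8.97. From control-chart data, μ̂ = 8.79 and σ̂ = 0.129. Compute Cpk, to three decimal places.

0.465

Cpu = (USL − μ̂) / (3σ̂) = (8.97 − 8.79) / (3 × 0.129) = 0.4651; Cpl = (μ̂ − LSL) / (3σ̂) = (8.79 − 8.46) / (3 × 0.129) = 0.8527; Cpk = min(Cpu, Cpl) = 0.4651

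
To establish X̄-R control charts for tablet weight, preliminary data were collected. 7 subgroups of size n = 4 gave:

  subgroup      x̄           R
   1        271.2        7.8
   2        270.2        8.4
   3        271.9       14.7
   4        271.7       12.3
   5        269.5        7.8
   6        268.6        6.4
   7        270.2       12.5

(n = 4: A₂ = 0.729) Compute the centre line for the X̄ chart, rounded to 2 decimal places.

270.47

X̄̄ = (271.2 + 270.2 + 271.9 + 271.7 + 269.5 + 268.6 + 270.2) / 7 = 1893.3000 / 7 = 270.4714
CL = X̄̄ = 270.4714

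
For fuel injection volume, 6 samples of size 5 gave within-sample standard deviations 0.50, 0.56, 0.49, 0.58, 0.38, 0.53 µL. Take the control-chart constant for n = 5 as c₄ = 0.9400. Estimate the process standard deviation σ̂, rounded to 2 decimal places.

0.54

s̄ = (0.50 + 0.56 + 0.49 + 0.58 + 0.38 + 0.53) / 6 = 0.5067
σ̂ = s̄ / c₄ = 0.5067 / 0.9400 = 0.5390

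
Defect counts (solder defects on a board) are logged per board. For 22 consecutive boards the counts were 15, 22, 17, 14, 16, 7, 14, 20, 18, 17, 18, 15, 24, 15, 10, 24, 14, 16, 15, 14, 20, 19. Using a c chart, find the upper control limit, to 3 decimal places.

28.748

c̄ = (15 + 22 + 17 + 14 + 16 + 7 + 14 + 20 + 18 + 17 + 18 + 15 + 24 + 15 + 10 + 24 + 14 + 16 + 15 + 14 + 20 + 19) / 22 = 364 / 22 = 16.5455
UCL = c̄ + 3√c̄ = 16.5455 + 3 × √16.5455 = 16.5455 + 3 × 4.0676 = 28.7483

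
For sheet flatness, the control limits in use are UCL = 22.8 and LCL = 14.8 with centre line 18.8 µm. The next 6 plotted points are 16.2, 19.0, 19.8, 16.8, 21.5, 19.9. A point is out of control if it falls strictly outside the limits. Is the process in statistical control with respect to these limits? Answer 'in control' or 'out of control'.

in control

All 6 points lie within [14.8, 22.8].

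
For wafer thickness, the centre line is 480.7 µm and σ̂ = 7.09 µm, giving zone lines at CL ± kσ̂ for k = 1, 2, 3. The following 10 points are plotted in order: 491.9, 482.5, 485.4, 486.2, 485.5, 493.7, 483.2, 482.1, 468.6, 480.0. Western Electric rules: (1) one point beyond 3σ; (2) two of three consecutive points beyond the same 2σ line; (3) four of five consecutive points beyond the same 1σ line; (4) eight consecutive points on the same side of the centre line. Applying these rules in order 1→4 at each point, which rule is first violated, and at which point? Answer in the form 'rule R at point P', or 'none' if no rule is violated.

rule 4 at point 8

Zone of each point (C = within 1σ̂, B = 1σ̂–2σ̂, A = 2σ̂–3σ̂, * = beyond 3σ̂; sign = side of CL): 1:+B, 2:+C, 3:+C, 4:+C, 5:+C, 6:+B, 7:+C, 8:+C, 9:-B, 10:-C
Rule 4 (eight consecutive points on the same side of the centre line) is satisfied at point 8.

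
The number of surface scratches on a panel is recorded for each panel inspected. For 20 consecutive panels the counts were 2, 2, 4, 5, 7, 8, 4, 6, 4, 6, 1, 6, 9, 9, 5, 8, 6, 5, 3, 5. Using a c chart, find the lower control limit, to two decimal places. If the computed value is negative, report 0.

c̄ = (2 + 2 + 4 + 5 + 7 + 8 + 4 + 6 + 4 + 6 + 1 + 6 + 9 + 9 + 5 + 8 + 6 + 5 + 3 + 5) / 20 = 105 / 20 = 5.2500
LCL = c̄ − 3√c̄ = 5.2500 − 3 × 2.2913 = -1.6239 → 0 (cannot be negative)

0.00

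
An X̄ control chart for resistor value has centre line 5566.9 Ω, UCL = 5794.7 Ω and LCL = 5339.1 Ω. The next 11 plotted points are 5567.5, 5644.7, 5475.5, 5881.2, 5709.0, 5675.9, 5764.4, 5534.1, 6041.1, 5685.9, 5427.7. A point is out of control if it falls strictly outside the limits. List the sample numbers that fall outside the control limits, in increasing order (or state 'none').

4, 9

Compare each point to [5339.1, 5794.7]: sample 4 = 5881.2 > UCL; sample 9 = 6041.1 > UCL.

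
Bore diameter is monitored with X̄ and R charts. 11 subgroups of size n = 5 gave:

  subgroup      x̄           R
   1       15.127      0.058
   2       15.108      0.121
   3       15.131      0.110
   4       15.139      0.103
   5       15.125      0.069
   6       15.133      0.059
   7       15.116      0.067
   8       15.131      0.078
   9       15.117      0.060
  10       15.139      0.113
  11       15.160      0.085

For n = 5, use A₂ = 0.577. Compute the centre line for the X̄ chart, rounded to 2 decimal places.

15.13

X̄̄ = (15.127 + 15.108 + 15.131 + 15.139 + 15.125 + 15.133 + 15.116 + 15.131 + 15.117 + 15.139 + 15.160) / 11 = 166.4260 / 11 = 15.1296
CL = X̄̄ = 15.1296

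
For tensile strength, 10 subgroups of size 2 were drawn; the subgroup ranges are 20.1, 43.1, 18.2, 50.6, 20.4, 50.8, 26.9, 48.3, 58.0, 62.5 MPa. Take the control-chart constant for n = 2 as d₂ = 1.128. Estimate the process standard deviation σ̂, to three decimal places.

35.363

R̄ = (20.1 + 43.1 + 18.2 + 50.6 + 20.4 + 50.8 + 26.9 + 48.3 + 58.0 + 62.5) / 10 = 39.8900
σ̂ = R̄ / d₂ = 39.8900 / 1.128 = 35.3635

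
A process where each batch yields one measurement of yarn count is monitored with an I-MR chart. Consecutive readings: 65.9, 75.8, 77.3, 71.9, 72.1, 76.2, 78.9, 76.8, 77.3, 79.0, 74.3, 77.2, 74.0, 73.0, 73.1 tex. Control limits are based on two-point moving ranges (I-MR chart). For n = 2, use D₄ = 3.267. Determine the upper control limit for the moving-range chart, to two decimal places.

9.33

Moving ranges: 9.9, 1.5, 5.4, 0.2, 4.1, 2.7, 2.1, 0.5, 1.7, 4.7, 2.9, 3.2, 1.0, 0.1; M̄R̄ = 40.0000 / 14 = 2.8571
UCL_MR = D₄·M̄R̄ = 3.267 × 2.8571 = 9.3343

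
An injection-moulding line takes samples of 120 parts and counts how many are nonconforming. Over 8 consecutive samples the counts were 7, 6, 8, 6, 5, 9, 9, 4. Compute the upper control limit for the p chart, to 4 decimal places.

0.1193

p̄ = Σdᵢ / (k·n) = 54 / (8 × 120) = 0.05625
UCL = p̄ + 3·√(p̄(1−p̄)/n) = 0.05625 + 3 × √(0.05625×0.94375/120) = 0.05625 + 3 × 0.02103 = 0.11935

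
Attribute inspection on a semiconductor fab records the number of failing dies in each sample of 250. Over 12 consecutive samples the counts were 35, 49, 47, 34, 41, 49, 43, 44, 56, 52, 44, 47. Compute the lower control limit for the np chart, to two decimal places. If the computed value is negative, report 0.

p̄ = Σdᵢ / (k·n) = 541 / (12 × 250) = 0.18033
LCL = np̄ − 3·√(np̄(1−p̄)) = 45.0833 − 3 × 6.0789 = 26.8466

26.85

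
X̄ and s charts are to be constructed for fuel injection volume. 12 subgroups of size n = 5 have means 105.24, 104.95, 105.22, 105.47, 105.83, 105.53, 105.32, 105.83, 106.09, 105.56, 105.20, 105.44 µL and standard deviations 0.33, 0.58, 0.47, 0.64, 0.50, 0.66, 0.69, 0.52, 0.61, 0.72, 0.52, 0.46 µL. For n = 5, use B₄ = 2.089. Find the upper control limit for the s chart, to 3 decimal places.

s̄ = (0.33 + 0.58 + 0.47 + 0.64 + 0.50 + 0.66 + 0.69 + 0.52 + 0.61 + 0.72 + 0.52 + 0.46) / 12 = 0.5583
UCL_s = B₄·s̄ = 2.089 × 0.5583 = 1.1664

1.166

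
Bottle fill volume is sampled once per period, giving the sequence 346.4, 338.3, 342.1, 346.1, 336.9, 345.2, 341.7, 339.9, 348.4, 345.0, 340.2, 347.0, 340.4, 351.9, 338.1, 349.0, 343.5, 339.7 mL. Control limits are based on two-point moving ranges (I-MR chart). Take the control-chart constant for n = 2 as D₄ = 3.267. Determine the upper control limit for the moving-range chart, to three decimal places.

21.966

Moving ranges: 8.1, 3.8, 4.0, 9.2, 8.3, 3.5, 1.8, 8.5, 3.4, 4.8, 6.8, 6.6, 11.5, 13.8, 10.9, 5.5, 3.8; M̄R̄ = 114.3000 / 17 = 6.7235
UCL_MR = D₄·M̄R̄ = 3.267 × 6.7235 = 21.9658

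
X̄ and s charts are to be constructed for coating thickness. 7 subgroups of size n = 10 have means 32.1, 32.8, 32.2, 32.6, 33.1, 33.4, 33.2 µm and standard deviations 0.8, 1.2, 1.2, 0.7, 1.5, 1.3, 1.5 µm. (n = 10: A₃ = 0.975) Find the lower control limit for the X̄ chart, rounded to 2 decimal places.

31.63

X̄̄ = (32.1 + 32.8 + 32.2 + 32.6 + 33.1 + 33.4 + 33.2) / 7 = 32.7714
s̄ = (0.8 + 1.2 + 1.2 + 0.7 + 1.5 + 1.3 + 1.5) / 7 = 1.1714
LCL = X̄̄ − A₃·s̄ = 32.7714 − 0.975 × 1.1714 = 31.6293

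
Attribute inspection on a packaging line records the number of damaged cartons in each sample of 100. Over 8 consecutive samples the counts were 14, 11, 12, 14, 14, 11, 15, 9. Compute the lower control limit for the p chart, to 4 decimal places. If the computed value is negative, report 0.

0.0258

p̄ = Σdᵢ / (k·n) = 100 / (8 × 100) = 0.12500
LCL = p̄ − 3·√(p̄(1−p̄)/n) = 0.12500 − 3 × 0.03307 = 0.02578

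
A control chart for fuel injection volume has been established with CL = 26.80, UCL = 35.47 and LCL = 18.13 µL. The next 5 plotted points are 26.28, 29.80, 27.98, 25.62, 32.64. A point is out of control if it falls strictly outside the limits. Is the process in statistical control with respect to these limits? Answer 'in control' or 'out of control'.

in control

All 5 points lie within [18.13, 35.47].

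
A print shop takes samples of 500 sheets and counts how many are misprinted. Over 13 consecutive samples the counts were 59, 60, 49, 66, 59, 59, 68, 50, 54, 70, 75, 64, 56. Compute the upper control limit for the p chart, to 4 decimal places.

0.1652

p̄ = Σdᵢ / (k·n) = 789 / (13 × 500) = 0.12138
UCL = p̄ + 3·√(p̄(1−p̄)/n) = 0.12138 + 3 × √(0.12138×0.87862/500) = 0.12138 + 3 × 0.01460 = 0.16520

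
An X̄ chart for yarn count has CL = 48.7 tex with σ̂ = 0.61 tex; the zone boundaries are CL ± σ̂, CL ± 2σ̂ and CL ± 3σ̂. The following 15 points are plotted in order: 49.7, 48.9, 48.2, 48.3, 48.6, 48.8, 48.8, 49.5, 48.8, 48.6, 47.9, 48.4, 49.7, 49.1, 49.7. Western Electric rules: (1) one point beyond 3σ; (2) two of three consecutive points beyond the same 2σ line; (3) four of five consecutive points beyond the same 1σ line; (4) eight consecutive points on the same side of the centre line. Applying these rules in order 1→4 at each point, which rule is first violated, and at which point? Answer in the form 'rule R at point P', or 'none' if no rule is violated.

Zone of each point (C = within 1σ̂, B = 1σ̂–2σ̂, A = 2σ̂–3σ̂, * = beyond 3σ̂; sign = side of CL): 1:+B, 2:+C, 3:-C, 4:-C, 5:-C, 6:+C, 7:+C, 8:+B, 9:+C, 10:-C, 11:-B, 12:-C, 13:+B, 14:+C, 15:+B
No rule fires across all 15 points.

none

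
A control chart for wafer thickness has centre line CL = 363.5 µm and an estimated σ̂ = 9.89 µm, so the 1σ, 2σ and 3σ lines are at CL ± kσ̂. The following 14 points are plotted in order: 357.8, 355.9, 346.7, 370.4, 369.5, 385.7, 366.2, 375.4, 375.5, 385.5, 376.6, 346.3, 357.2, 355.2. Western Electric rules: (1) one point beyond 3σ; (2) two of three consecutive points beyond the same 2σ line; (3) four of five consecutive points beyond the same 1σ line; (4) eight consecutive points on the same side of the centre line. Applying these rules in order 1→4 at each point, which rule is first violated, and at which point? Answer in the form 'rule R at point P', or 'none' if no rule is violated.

rule 3 at point 10

Zone of each point (C = within 1σ̂, B = 1σ̂–2σ̂, A = 2σ̂–3σ̂, * = beyond 3σ̂; sign = side of CL): 1:-C, 2:-C, 3:-B, 4:+C, 5:+C, 6:+A, 7:+C, 8:+B, 9:+B, 10:+A, 11:+B, 12:-B, 13:-C, 14:-C
Rule 3 (four of five consecutive points beyond the same 1σ limit) is satisfied at point 10.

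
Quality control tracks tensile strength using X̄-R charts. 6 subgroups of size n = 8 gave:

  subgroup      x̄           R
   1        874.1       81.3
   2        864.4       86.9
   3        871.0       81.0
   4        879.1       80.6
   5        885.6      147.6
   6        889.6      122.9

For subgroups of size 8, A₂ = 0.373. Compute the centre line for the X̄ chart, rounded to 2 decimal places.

877.30

X̄̄ = (874.1 + 864.4 + 871.0 + 879.1 + 885.6 + 889.6) / 6 = 5263.8000 / 6 = 877.3000
CL = X̄̄ = 877.3000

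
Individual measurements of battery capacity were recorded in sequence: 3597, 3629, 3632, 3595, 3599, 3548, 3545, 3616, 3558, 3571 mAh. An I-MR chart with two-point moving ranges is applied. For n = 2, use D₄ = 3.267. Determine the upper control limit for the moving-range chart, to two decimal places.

98.74

Moving ranges: 32, 3, 37, 4, 51, 3, 71, 58, 13; M̄R̄ = 272.0000 / 9 = 30.2222
UCL_MR = D₄·M̄R̄ = 3.267 × 30.2222 = 98.7360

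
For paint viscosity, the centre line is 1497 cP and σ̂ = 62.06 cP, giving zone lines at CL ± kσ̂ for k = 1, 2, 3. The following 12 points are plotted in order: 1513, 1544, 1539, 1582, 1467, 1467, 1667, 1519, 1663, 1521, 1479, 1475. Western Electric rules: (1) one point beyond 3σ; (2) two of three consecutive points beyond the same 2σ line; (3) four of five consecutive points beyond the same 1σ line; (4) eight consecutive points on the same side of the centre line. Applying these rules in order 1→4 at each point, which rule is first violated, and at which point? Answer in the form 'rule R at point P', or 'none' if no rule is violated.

rule 2 at point 9

Zone of each point (C = within 1σ̂, B = 1σ̂–2σ̂, A = 2σ̂–3σ̂, * = beyond 3σ̂; sign = side of CL): 1:+C, 2:+C, 3:+C, 4:+B, 5:-C, 6:-C, 7:+A, 8:+C, 9:+A, 10:+C, 11:-C, 12:-C
Rule 2 (two of three consecutive points beyond the same 2σ limit) is satisfied at point 9.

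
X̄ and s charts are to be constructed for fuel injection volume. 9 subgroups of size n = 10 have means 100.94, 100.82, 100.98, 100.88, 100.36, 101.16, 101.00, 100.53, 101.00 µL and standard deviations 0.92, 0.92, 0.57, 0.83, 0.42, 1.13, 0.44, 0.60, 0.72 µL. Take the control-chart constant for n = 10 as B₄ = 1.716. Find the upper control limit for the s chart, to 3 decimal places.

1.249

s̄ = (0.92 + 0.92 + 0.57 + 0.83 + 0.42 + 1.13 + 0.44 + 0.60 + 0.72) / 9 = 0.7278
UCL_s = B₄·s̄ = 1.716 × 0.7278 = 1.2489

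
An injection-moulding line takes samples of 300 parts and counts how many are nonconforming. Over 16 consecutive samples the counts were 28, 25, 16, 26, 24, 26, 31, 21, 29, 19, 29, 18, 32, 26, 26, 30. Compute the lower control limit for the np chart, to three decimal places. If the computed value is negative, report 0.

10.916

p̄ = Σdᵢ / (k·n) = 406 / (16 × 300) = 0.08458
LCL = np̄ − 3·√(np̄(1−p̄)) = 25.3750 − 3 × 4.8196 = 10.9162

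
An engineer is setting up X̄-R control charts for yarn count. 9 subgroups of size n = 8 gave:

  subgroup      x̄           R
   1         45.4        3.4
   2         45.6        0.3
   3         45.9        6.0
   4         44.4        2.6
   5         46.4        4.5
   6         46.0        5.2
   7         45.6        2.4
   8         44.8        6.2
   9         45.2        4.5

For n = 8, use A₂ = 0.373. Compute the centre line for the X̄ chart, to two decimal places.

X̄̄ = (45.4 + 45.6 + 45.9 + 44.4 + 46.4 + 46.0 + 45.6 + 44.8 + 45.2) / 9 = 409.3000 / 9 = 45.4778
CL = X̄̄ = 45.4778

45.48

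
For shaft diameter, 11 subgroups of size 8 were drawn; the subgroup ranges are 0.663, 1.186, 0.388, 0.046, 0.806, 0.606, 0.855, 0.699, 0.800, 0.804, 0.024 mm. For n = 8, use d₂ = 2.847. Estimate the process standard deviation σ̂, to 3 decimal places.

R̄ = (0.663 + 1.186 + 0.388 + 0.046 + 0.806 + 0.606 + 0.855 + 0.699 + 0.800 + 0.804 + 0.024) / 11 = 0.6252
σ̂ = R̄ / d₂ = 0.6252 / 2.847 = 0.2196

0.220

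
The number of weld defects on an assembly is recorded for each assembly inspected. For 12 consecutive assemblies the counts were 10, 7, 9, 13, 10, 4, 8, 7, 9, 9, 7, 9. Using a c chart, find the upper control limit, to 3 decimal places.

17.246

c̄ = (10 + 7 + 9 + 13 + 10 + 4 + 8 + 7 + 9 + 9 + 7 + 9) / 12 = 102 / 12 = 8.5000
UCL = c̄ + 3√c̄ = 8.5000 + 3 × √8.5000 = 8.5000 + 3 × 2.9155 = 17.2464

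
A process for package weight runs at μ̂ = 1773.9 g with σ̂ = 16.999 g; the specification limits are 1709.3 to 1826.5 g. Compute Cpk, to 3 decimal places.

1.031

Cpu = (USL − μ̂) / (3σ̂) = (1826.5 − 1773.9) / (3 × 16.999) = 1.0314; Cpl = (μ̂ − LSL) / (3σ̂) = (1773.9 − 1709.3) / (3 × 16.999) = 1.2667; Cpk = min(Cpu, Cpl) = 1.0314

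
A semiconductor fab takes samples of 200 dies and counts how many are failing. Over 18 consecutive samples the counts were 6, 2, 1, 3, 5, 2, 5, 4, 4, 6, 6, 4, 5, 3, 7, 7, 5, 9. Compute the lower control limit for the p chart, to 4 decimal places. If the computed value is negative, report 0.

0.0000

p̄ = Σdᵢ / (k·n) = 84 / (18 × 200) = 0.02333
LCL = p̄ − 3·√(p̄(1−p̄)/n) = 0.02333 − 3 × 0.01067 = -0.00869 → 0 (negative, so LCL = 0)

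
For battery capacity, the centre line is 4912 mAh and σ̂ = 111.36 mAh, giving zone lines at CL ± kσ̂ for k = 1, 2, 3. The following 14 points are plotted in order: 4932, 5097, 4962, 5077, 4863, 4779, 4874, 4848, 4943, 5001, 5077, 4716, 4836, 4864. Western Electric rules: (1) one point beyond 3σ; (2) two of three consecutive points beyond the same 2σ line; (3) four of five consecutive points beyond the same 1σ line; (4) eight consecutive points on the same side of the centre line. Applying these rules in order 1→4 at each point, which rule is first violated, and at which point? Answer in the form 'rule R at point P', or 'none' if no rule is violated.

Zone of each point (C = within 1σ̂, B = 1σ̂–2σ̂, A = 2σ̂–3σ̂, * = beyond 3σ̂; sign = side of CL): 1:+C, 2:+B, 3:+C, 4:+B, 5:-C, 6:-B, 7:-C, 8:-C, 9:+C, 10:+C, 11:+B, 12:-B, 13:-C, 14:-C
No rule fires across all 14 points.

none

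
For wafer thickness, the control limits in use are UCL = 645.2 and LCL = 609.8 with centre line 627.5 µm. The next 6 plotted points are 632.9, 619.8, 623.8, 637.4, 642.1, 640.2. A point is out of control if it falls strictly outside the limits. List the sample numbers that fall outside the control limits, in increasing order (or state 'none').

All 6 points lie within [609.8, 645.2].

none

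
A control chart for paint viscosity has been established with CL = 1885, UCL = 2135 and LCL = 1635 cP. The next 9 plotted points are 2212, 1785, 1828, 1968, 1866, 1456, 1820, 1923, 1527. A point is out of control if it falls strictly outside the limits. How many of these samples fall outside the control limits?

3

Compare each point to [1635, 2135]: sample 1 = 2212 > UCL; sample 6 = 1456 < LCL; sample 9 = 1527 < LCL.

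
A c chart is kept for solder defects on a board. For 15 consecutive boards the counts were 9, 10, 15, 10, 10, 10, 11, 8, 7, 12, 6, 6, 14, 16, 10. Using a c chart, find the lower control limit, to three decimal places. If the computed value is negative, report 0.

0.654

c̄ = (9 + 10 + 15 + 10 + 10 + 10 + 11 + 8 + 7 + 12 + 6 + 6 + 14 + 16 + 10) / 15 = 154 / 15 = 10.2667
LCL = c̄ − 3√c̄ = 10.2667 − 3 × 3.2042 = 0.6542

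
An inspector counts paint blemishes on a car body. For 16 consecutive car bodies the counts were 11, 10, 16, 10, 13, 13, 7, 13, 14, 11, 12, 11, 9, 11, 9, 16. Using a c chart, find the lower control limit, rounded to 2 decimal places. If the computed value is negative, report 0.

c̄ = (11 + 10 + 16 + 10 + 13 + 13 + 7 + 13 + 14 + 11 + 12 + 11 + 9 + 11 + 9 + 16) / 16 = 186 / 16 = 11.6250
LCL = c̄ − 3√c̄ = 11.6250 − 3 × 3.4095 = 1.3964

1.40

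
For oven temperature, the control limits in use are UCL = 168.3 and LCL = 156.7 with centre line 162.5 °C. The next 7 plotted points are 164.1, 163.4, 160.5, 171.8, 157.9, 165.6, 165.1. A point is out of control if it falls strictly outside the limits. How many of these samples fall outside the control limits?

1

Compare each point to [156.7, 168.3]: sample 4 = 171.8 > UCL.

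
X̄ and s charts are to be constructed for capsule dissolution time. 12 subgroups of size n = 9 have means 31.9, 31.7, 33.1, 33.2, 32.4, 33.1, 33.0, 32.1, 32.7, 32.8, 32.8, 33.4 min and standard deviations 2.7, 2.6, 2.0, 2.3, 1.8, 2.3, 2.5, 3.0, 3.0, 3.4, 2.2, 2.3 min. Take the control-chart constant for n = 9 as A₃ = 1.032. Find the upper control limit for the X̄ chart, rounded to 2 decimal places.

35.27

X̄̄ = (31.9 + 31.7 + 33.1 + 33.2 + 32.4 + 33.1 + 33.0 + 32.1 + 32.7 + 32.8 + 32.8 + 33.4) / 12 = 32.6833
s̄ = (2.7 + 2.6 + 2.0 + 2.3 + 1.8 + 2.3 + 2.5 + 3.0 + 3.0 + 3.4 + 2.2 + 2.3) / 12 = 2.5083
UCL = X̄̄ + A₃·s̄ = 32.6833 + 1.032 × 2.5083 = 35.2719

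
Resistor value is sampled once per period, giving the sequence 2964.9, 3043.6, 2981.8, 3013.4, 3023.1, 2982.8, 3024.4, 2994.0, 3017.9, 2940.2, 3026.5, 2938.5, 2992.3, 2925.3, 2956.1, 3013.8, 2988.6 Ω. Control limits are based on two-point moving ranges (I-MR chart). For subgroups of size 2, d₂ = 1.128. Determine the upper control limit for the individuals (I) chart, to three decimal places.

3123.562

X̄ = (2964.9 + 3043.6 + 2981.8 + 3013.4 + 3023.1 + 2982.8 + 3024.4 + 2994.0 + 3017.9 + 2940.2 + 3026.5 + 2938.5 + 2992.3 + 2925.3 + 2956.1 + 3013.8 + 2988.6) / 17 = 2989.8353
Moving ranges: 78.7, 61.8, 31.6, 9.7, 40.3, 41.6, 30.4, 23.9, 77.7, 86.3, 88.0, 53.8, 67.0, 30.8, 57.7, 25.2; M̄R̄ = 804.5000 / 16 = 50.2812
UCL = X̄ + 3·M̄R̄/d₂ = 2989.8353 + 3 × 50.2812 / 1.128 = 3123.5620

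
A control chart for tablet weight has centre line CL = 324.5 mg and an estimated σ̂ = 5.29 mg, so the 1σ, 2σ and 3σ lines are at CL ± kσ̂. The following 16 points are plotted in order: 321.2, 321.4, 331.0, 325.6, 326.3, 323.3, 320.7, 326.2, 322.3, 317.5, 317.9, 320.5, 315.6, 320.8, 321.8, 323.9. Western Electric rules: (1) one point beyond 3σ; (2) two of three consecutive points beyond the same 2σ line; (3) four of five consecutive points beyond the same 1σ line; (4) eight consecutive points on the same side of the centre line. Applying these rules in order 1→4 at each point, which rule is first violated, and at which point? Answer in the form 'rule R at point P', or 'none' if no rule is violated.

rule 4 at point 16

Zone of each point (C = within 1σ̂, B = 1σ̂–2σ̂, A = 2σ̂–3σ̂, * = beyond 3σ̂; sign = side of CL): 1:-C, 2:-C, 3:+B, 4:+C, 5:+C, 6:-C, 7:-C, 8:+C, 9:-C, 10:-B, 11:-B, 12:-C, 13:-B, 14:-C, 15:-C, 16:-C
Rule 4 (eight consecutive points on the same side of the centre line) is satisfied at point 16.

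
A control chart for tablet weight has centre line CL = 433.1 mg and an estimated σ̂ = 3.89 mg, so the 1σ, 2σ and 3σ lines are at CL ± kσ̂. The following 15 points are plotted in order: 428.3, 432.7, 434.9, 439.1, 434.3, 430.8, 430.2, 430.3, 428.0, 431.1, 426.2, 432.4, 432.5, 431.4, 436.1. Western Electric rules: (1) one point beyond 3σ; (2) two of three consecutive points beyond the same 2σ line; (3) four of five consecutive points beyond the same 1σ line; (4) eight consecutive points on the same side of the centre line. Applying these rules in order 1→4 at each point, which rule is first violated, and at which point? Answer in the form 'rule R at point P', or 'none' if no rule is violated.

rule 4 at point 13

Zone of each point (C = within 1σ̂, B = 1σ̂–2σ̂, A = 2σ̂–3σ̂, * = beyond 3σ̂; sign = side of CL): 1:-B, 2:-C, 3:+C, 4:+B, 5:+C, 6:-C, 7:-C, 8:-C, 9:-B, 10:-C, 11:-B, 12:-C, 13:-C, 14:-C, 15:+C
Rule 4 (eight consecutive points on the same side of the centre line) is satisfied at point 13.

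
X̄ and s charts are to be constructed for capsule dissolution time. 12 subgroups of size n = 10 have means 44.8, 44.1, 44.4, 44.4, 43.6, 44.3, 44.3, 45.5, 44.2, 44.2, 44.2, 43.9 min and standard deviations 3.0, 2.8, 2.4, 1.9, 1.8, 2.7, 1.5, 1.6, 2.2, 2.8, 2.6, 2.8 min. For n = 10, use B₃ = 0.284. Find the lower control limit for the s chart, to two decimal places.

s̄ = (3.0 + 2.8 + 2.4 + 1.9 + 1.8 + 2.7 + 1.5 + 1.6 + 2.2 + 2.8 + 2.6 + 2.8) / 12 = 2.3417
LCL_s = B₃·s̄ = 0.284 × 2.3417 = 0.6650

0.67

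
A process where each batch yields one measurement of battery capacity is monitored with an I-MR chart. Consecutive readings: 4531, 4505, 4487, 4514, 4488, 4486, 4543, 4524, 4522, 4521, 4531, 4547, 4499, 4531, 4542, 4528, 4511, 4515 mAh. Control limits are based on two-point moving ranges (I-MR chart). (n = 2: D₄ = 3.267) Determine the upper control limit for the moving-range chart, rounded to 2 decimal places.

63.42

Moving ranges: 26, 18, 27, 26, 2, 57, 19, 2, 1, 10, 16, 48, 32, 11, 14, 17, 4; M̄R̄ = 330.0000 / 17 = 19.4118
UCL_MR = D₄·M̄R̄ = 3.267 × 19.4118 = 63.4182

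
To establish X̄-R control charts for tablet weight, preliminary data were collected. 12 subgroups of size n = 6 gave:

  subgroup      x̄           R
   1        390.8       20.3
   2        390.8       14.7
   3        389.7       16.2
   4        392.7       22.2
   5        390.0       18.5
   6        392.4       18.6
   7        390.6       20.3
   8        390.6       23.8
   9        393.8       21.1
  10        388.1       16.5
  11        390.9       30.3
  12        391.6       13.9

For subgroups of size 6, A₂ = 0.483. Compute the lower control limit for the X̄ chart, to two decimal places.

X̄̄ = (390.8 + 390.8 + 389.7 + 392.7 + 390.0 + 392.4 + 390.6 + 390.6 + 393.8 + 388.1 + 390.9 + 391.6) / 12 = 4692.0000 / 12 = 391.0000
R̄ = (20.3 + 14.7 + 16.2 + 22.2 + 18.5 + 18.6 + 20.3 + 23.8 + 21.1 + 16.5 + 30.3 + 13.9) / 12 = 236.4000 / 12 = 19.7000
LCL = X̄̄ − A₂·R̄ = 391.0000 − 0.483 × 19.7000 = 381.4849

381.48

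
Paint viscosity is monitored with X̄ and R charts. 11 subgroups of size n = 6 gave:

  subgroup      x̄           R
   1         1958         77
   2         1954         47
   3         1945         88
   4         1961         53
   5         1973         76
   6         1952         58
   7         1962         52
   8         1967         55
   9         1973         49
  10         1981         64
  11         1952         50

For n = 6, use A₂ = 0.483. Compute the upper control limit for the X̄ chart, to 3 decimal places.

X̄̄ = (1958 + 1954 + 1945 + 1961 + 1973 + 1952 + 1962 + 1967 + 1973 + 1981 + 1952) / 11 = 21578.0000 / 11 = 1961.6364
R̄ = (77 + 47 + 88 + 53 + 76 + 58 + 52 + 55 + 49 + 64 + 50) / 11 = 669.0000 / 11 = 60.8182
UCL = X̄̄ + A₂·R̄ = 1961.6364 + 0.483 × 60.8182 = 1991.0115

1991.012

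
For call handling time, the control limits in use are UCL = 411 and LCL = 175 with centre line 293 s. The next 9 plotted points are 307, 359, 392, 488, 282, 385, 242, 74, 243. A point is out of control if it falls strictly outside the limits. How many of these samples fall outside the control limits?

Compare each point to [175, 411]: sample 4 = 488 > UCL; sample 8 = 74 < LCL.

2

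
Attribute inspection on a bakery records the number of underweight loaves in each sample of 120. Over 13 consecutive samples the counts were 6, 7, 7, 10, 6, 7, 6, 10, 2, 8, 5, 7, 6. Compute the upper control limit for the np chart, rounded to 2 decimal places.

14.23

p̄ = Σdᵢ / (k·n) = 87 / (13 × 120) = 0.05577
UCL = np̄ + 3·√(np̄(1−p̄)) = 6.6923 + 3 × √(6.6923×0.94423) = 6.6923 + 3 × 2.5138 = 14.2336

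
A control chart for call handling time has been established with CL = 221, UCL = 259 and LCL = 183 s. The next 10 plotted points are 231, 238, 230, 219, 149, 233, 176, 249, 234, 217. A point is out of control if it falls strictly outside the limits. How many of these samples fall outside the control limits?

Compare each point to [183, 259]: sample 5 = 149 < LCL; sample 7 = 176 < LCL.

2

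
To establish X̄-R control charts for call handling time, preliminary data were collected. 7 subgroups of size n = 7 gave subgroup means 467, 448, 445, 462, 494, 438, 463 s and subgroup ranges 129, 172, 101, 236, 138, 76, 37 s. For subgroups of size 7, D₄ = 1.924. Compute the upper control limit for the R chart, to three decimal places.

R̄ = (129 + 172 + 101 + 236 + 138 + 76 + 37) / 7 = 889.0000 / 7 = 127.0000
UCL_R = D₄·R̄ = 1.924 × 127.0000 = 244.3480

244.348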